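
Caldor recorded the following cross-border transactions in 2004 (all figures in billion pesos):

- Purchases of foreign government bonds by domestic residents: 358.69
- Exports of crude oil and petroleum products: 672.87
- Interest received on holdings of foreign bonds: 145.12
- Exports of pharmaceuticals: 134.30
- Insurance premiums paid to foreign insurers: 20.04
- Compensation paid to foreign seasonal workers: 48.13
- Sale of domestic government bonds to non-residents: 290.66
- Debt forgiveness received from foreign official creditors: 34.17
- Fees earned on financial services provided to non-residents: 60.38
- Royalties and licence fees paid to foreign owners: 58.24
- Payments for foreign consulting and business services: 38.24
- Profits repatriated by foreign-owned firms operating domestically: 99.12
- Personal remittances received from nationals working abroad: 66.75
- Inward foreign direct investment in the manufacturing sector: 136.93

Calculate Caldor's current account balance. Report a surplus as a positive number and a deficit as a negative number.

Goods: 672.87 + 134.30 = 807.17
Services: -58.24 + 60.38 - 20.04 - 38.24 = -56.14
Primary income: 145.12 - 99.12 - 48.13 = -2.13
Secondary income: 66.75
Current account = 807.17 + (-56.14) + (-2.13) + 66.75 = 815.65
(Excluded from the current account — financial account: purchases of foreign government bonds by domestic residents 358.69, sale of domestic government bonds to non-residents 290.66, inward foreign direct investment in the manufacturing sector 136.93; capital account: debt forgiveness received from foreign official creditors 34.17.)

815.65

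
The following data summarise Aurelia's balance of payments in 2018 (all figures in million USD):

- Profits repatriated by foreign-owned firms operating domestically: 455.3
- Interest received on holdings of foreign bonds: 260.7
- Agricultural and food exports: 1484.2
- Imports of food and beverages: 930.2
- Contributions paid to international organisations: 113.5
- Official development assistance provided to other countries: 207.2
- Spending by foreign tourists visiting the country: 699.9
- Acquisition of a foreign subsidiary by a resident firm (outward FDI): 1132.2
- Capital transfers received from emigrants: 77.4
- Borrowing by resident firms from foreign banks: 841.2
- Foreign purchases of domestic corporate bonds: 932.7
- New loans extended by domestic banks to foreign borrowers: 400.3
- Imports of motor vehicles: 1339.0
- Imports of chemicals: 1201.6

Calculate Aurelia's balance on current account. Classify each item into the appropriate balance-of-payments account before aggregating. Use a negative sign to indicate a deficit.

Goods: -1339.0 + 1484.2 - 930.2 - 1201.6 = -1986.6
Services: 699.9
Primary income: -455.3 + 260.7 = -194.6
Secondary income: -113.5 - 207.2 = -320.7
Current account = (-1986.6) + 699.9 + (-194.6) + (-320.7) = -1802.0
(Excluded from the current account — financial account: acquisition of a foreign subsidiary by a resident firm (outward FDI) 1132.2, borrowing by resident firms from foreign banks 841.2, foreign purchases of domestic corporate bonds 932.7, new loans extended by domestic banks to foreign borrowers 400.3; capital account: capital transfers received from emigrants 77.4.)

-1802.0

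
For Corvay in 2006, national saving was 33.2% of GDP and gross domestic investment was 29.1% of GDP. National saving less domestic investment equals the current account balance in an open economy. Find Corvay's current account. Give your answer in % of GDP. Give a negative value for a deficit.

S - I = CA (net lending to the rest of the world).
CA = S - I = 33.2 - 29.1 = 4.1

4.1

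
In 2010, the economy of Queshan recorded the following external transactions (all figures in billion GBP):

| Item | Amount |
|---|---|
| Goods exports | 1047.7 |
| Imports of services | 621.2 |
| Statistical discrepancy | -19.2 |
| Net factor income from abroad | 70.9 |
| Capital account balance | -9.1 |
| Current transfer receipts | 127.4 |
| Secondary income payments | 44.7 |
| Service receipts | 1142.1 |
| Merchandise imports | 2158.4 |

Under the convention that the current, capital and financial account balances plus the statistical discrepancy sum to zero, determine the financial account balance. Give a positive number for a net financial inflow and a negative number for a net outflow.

464.5

Goods balance = 1047.7 - 2158.4 = -1110.7
Services balance = 1142.1 - 621.2 = 520.9
Trade balance (goods + services) = -1110.7 + 520.9 = -589.8
Net primary income = 70.9
Net secondary income = 127.4 - 44.7 = 82.7
Current account = -589.8 + 70.9 + 82.7 = -436.2
Financial account = -(-436.2 + (-9.1) + (-19.2)) = 464.5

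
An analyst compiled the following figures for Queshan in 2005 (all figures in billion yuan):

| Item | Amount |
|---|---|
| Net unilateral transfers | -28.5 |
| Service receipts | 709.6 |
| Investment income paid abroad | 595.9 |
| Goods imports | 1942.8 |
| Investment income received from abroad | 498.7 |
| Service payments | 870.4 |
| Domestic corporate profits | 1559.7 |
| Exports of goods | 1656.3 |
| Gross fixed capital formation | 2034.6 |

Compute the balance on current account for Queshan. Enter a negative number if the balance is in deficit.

Goods balance = 1656.3 - 1942.8 = -286.5
Services balance = 709.6 - 870.4 = -160.8
Trade balance (goods + services) = -286.5 + (-160.8) = -447.3
Net primary income = 498.7 - 595.9 = -97.2
Net secondary income = -28.5
Current account = -447.3 + (-97.2) + (-28.5) = -573.0

-573.0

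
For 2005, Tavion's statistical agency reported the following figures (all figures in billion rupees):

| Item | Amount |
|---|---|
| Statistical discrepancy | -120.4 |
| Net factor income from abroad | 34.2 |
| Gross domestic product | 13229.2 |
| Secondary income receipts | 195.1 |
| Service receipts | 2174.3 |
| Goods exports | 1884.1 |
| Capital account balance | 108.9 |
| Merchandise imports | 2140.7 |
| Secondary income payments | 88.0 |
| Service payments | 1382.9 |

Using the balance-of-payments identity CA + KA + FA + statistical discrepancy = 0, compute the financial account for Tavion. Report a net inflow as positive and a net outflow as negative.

-664.6

Goods balance = 1884.1 - 2140.7 = -256.6
Services balance = 2174.3 - 1382.9 = 791.4
Trade balance (goods + services) = -256.6 + 791.4 = 534.8
Net primary income = 34.2
Net secondary income = 195.1 - 88.0 = 107.1
Current account = 534.8 + 34.2 + 107.1 = 676.1
Financial account = -(676.1 + 108.9 + (-120.4)) = -664.6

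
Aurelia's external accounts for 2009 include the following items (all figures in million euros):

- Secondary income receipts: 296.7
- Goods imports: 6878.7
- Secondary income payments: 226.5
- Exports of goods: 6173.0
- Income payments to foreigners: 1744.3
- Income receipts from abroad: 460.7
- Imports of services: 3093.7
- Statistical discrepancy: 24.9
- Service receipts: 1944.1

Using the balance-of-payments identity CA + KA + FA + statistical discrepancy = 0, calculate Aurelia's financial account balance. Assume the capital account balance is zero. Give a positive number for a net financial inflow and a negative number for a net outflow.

3043.8

Goods balance = 6173.0 - 6878.7 = -705.7
Services balance = 1944.1 - 3093.7 = -1149.6
Trade balance (goods + services) = -705.7 + (-1149.6) = -1855.3
Net primary income = 460.7 - 1744.3 = -1283.6
Net secondary income = 296.7 - 226.5 = 70.2
Current account = -1855.3 + (-1283.6) + 70.2 = -3068.7
Financial account = -(-3068.7 + 24.9) = 3043.8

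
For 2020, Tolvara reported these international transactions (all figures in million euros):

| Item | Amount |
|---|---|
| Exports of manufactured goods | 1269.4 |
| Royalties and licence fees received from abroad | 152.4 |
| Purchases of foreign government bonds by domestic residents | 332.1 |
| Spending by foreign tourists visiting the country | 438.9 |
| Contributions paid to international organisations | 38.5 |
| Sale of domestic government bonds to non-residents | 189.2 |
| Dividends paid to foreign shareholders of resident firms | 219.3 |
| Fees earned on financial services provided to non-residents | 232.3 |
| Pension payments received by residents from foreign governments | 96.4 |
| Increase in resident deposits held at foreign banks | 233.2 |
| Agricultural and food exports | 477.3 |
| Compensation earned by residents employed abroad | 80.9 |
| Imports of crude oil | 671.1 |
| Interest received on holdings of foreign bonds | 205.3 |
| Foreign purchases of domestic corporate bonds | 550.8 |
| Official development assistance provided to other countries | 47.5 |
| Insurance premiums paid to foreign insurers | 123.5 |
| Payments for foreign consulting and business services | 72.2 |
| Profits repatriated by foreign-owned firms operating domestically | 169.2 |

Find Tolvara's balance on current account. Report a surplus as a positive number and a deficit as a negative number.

Goods: -671.1 + 477.3 + 1269.4 = 1075.6
Services: -123.5 + 438.9 + 152.4 - 72.2 + 232.3 = 627.9
Primary income: -169.2 + 205.3 - 219.3 + 80.9 = -102.3
Secondary income: 96.4 - 47.5 - 38.5 = 10.4
Current account = 1075.6 + 627.9 + (-102.3) + 10.4 = 1611.6
(Excluded from the current account — financial account: purchases of foreign government bonds by domestic residents 332.1, sale of domestic government bonds to non-residents 189.2, increase in resident deposits held at foreign banks 233.2, foreign purchases of domestic corporate bonds 550.8.)

1611.6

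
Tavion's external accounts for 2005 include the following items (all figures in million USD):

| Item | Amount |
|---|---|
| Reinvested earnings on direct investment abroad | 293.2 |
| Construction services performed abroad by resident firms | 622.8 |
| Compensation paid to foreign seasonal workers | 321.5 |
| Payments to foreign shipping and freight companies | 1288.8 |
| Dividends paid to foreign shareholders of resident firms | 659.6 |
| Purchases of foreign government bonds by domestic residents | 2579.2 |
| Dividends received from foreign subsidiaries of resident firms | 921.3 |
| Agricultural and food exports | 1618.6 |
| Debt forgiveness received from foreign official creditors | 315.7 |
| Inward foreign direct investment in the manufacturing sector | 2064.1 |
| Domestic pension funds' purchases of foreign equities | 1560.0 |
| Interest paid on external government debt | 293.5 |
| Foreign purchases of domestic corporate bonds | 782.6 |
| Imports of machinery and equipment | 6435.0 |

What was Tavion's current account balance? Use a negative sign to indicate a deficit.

-5542.5

Goods: 1618.6 - 6435.0 = -4816.4
Services: -1288.8 + 622.8 = -666.0
Primary income: -293.5 - 321.5 + 921.3 - 659.6 + 293.2 = -60.1
Current account = (-4816.4) + (-666.0) + (-60.1) = -5542.5
(Excluded from the current account — financial account: purchases of foreign government bonds by domestic residents 2579.2, inward foreign direct investment in the manufacturing sector 2064.1, domestic pension funds' purchases of foreign equities 1560.0, foreign purchases of domestic corporate bonds 782.6; capital account: debt forgiveness received from foreign official creditors 315.7.)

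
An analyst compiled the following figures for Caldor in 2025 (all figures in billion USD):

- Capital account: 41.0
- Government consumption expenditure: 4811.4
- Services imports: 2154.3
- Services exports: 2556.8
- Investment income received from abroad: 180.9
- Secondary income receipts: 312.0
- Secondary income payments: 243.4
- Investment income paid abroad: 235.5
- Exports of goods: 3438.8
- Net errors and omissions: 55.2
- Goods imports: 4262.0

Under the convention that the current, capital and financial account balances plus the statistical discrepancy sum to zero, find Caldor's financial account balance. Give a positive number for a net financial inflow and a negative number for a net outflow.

Goods balance = 3438.8 - 4262.0 = -823.2
Services balance = 2556.8 - 2154.3 = 402.5
Trade balance (goods + services) = -823.2 + 402.5 = -420.7
Net primary income = 180.9 - 235.5 = -54.6
Net secondary income = 312.0 - 243.4 = 68.6
Current account = -420.7 + (-54.6) + 68.6 = -406.7
Financial account = -(-406.7 + 41.0 + 55.2) = 310.5

310.5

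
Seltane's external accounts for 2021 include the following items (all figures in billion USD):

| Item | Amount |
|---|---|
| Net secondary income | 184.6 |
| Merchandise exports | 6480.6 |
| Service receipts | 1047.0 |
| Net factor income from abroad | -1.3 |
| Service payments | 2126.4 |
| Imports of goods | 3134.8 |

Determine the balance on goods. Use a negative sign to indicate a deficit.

3345.8

Goods balance = 6480.6 - 3134.8 = 3345.8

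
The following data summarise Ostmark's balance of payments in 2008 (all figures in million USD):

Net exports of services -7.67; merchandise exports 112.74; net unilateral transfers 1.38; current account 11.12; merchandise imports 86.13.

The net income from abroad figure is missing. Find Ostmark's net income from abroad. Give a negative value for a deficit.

Current account = goods balance + services balance + net primary income + net secondary income
Sum of the known components = 20.32
Net income from abroad = CA - (known components) = 11.12 - 20.32 = -9.20

-9.20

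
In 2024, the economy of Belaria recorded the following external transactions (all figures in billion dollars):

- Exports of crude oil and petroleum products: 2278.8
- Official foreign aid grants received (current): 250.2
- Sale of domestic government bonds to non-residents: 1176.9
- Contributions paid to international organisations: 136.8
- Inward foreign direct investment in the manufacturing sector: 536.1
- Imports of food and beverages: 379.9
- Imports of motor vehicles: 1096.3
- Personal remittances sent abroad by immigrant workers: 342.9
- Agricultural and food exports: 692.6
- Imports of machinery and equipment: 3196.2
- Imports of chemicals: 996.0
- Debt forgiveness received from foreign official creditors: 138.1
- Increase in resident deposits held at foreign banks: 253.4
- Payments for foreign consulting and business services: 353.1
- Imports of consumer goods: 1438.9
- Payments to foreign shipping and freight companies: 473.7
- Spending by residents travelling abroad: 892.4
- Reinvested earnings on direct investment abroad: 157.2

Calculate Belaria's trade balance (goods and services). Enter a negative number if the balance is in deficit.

-5855.1

Goods: -996.0 - 1438.9 + 692.6 + 2278.8 - 3196.2 - 379.9 - 1096.3 = -4135.9
Services: -353.1 - 473.7 - 892.4 = -1719.2
Trade balance = -4135.9 + (-1719.2) = -5855.1
(Excluded from the trade balance — secondary income: official foreign aid grants received (current) 250.2, contributions paid to international organisations 136.8, personal remittances sent abroad by immigrant workers 342.9; financial account: sale of domestic government bonds to non-residents 1176.9, inward foreign direct investment in the manufacturing sector 536.1, increase in resident deposits held at foreign banks 253.4; capital account: debt forgiveness received from foreign official creditors 138.1; primary income: reinvested earnings on direct investment abroad 157.2.)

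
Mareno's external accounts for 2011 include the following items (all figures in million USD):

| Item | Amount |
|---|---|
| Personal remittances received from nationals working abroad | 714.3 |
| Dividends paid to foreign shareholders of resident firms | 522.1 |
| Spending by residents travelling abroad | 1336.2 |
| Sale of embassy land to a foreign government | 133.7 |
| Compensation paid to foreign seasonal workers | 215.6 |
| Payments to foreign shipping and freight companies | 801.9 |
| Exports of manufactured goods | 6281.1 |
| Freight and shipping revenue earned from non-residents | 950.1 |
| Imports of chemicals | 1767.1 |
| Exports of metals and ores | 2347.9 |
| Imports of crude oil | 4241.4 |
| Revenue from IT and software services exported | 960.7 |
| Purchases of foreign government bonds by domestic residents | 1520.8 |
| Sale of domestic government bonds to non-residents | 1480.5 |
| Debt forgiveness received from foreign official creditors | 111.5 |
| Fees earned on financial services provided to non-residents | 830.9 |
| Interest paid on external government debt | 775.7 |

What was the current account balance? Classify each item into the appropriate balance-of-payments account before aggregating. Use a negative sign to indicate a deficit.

2425.0

Goods: -1767.1 + 6281.1 - 4241.4 + 2347.9 = 2620.5
Services: 830.9 - 1336.2 - 801.9 + 960.7 + 950.1 = 603.6
Primary income: -215.6 - 775.7 - 522.1 = -1513.4
Secondary income: 714.3
Current account = 2620.5 + 603.6 + (-1513.4) + 714.3 = 2425.0
(Excluded from the current account — capital account: sale of embassy land to a foreign government 133.7, debt forgiveness received from foreign official creditors 111.5; financial account: purchases of foreign government bonds by domestic residents 1520.8, sale of domestic government bonds to non-residents 1480.5.)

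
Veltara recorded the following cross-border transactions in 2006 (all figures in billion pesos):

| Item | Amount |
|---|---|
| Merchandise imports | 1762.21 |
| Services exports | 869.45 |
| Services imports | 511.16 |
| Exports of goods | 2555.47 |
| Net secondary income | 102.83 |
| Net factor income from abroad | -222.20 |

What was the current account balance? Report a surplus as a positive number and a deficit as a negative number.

1032.18

Goods balance = 2555.47 - 1762.21 = 793.26
Services balance = 869.45 - 511.16 = 358.29
Trade balance (goods + services) = 793.26 + 358.29 = 1151.55
Net primary income = -222.20
Net secondary income = 102.83
Current account = 1151.55 + (-222.20) + 102.83 = 1032.18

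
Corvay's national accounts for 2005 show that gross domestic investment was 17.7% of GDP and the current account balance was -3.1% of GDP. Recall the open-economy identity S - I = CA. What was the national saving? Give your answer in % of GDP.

S - I = CA (net lending to the rest of the world).
S = I + CA = 17.7 + (-3.1) = 14.6

14.6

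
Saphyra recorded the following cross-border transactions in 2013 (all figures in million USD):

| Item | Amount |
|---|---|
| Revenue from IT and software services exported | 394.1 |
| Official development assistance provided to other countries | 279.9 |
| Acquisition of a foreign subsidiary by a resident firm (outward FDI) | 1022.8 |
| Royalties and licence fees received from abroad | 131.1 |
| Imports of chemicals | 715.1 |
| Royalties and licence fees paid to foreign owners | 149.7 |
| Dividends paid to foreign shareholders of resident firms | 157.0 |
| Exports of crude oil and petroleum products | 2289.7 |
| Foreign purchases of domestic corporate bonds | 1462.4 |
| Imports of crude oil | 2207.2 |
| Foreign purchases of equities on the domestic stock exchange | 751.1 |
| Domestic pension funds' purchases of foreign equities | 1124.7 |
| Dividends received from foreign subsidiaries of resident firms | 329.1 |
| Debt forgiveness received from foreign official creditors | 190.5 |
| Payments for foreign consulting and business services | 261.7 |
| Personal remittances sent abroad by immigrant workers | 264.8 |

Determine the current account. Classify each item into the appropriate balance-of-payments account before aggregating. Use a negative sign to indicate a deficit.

Goods: -2207.2 - 715.1 + 2289.7 = -632.6
Services: -261.7 + 131.1 + 394.1 - 149.7 = 113.8
Primary income: 329.1 - 157.0 = 172.1
Secondary income: -279.9 - 264.8 = -544.7
Current account = (-632.6) + 113.8 + 172.1 + (-544.7) = -891.4
(Excluded from the current account — financial account: acquisition of a foreign subsidiary by a resident firm (outward FDI) 1022.8, foreign purchases of domestic corporate bonds 1462.4, foreign purchases of equities on the domestic stock exchange 751.1, domestic pension funds' purchases of foreign equities 1124.7; capital account: debt forgiveness received from foreign official creditors 190.5.)

-891.4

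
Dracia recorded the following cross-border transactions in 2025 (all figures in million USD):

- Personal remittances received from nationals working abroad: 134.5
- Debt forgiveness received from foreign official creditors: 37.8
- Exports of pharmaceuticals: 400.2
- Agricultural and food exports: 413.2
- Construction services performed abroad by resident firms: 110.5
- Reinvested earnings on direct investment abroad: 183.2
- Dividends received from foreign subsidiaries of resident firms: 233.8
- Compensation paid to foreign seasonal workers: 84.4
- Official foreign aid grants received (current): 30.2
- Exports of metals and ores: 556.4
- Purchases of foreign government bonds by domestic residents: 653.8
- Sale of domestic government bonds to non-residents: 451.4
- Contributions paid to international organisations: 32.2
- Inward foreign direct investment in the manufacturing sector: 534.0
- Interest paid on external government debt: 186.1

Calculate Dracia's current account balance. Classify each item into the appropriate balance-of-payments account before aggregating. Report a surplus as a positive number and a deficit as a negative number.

Goods: 400.2 + 413.2 + 556.4 = 1369.8
Services: 110.5
Primary income: -186.1 + 233.8 + 183.2 - 84.4 = 146.5
Secondary income: 134.5 + 30.2 - 32.2 = 132.5
Current account = 1369.8 + 110.5 + 146.5 + 132.5 = 1759.3
(Excluded from the current account — capital account: debt forgiveness received from foreign official creditors 37.8; financial account: purchases of foreign government bonds by domestic residents 653.8, sale of domestic government bonds to non-residents 451.4, inward foreign direct investment in the manufacturing sector 534.0.)

1759.3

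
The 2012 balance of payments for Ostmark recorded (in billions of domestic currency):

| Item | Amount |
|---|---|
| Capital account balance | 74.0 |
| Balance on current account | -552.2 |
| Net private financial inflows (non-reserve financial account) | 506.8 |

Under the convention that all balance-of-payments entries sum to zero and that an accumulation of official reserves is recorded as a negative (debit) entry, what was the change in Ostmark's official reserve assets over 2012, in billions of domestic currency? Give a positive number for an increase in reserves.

Official reserve transactions balance = -((-552.2) + 74.0 + 506.8) = -28.6
An accumulation of reserves is recorded as a debit (negative entry), so the change in the stock of reserves is the negative of that balance.
Change in official reserves = -(-28.6) = 28.6

28.6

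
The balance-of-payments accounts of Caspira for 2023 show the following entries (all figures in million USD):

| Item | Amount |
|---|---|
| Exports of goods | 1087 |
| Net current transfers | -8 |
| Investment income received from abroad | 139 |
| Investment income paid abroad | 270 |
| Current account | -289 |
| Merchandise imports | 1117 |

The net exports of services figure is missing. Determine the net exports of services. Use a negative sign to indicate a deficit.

-120

Current account = goods balance + services balance + net primary income + net secondary income
Sum of the known components = -169
Net exports of services = CA - (known components) = -289 - (-169) = -120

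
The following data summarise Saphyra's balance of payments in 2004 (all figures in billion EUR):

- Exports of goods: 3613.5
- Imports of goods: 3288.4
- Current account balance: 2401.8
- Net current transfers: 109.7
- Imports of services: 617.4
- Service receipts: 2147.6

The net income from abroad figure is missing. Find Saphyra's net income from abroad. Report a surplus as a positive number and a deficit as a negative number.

436.8

Current account = goods balance + services balance + net primary income + net secondary income
Sum of the known components = 1965.0
Net income from abroad = CA - (known components) = 2401.8 - 1965.0 = 436.8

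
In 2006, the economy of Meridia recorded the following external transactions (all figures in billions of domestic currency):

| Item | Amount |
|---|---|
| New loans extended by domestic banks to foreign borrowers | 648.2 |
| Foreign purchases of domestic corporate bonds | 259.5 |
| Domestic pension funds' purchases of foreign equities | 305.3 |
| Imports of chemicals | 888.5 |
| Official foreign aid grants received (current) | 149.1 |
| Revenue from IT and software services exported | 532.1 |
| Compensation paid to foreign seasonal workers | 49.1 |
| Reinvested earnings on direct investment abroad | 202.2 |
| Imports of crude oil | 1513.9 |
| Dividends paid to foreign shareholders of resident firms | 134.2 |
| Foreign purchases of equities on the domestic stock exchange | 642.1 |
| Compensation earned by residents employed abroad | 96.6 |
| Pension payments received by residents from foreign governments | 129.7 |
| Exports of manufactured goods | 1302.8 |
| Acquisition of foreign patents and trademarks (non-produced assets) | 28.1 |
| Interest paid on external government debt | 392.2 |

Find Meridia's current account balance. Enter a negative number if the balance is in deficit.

Goods: -888.5 - 1513.9 + 1302.8 = -1099.6
Services: 532.1
Primary income: -134.2 + 202.2 - 392.2 + 96.6 - 49.1 = -276.7
Secondary income: 129.7 + 149.1 = 278.8
Current account = (-1099.6) + 532.1 + (-276.7) + 278.8 = -565.4
(Excluded from the current account — financial account: new loans extended by domestic banks to foreign borrowers 648.2, foreign purchases of domestic corporate bonds 259.5, domestic pension funds' purchases of foreign equities 305.3, foreign purchases of equities on the domestic stock exchange 642.1; capital account: acquisition of foreign patents and trademarks (non-produced assets) 28.1.)

-565.4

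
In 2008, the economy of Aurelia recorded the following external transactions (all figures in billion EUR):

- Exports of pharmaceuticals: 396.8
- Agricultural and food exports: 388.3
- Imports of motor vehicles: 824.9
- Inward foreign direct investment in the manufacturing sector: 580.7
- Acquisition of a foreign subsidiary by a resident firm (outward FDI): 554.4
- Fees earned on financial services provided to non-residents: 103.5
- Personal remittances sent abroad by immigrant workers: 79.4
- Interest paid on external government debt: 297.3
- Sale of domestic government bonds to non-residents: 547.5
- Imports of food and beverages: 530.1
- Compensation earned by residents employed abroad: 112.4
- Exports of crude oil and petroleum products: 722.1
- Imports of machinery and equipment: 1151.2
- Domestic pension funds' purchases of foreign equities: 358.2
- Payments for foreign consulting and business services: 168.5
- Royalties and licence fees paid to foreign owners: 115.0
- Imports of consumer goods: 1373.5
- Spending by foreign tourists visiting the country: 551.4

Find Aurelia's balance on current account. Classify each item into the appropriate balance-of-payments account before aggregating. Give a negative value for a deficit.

-2265.4

Goods: -1151.2 - 824.9 - 1373.5 + 388.3 - 530.1 + 722.1 + 396.8 = -2372.5
Services: 103.5 - 115.0 + 551.4 - 168.5 = 371.4
Primary income: 112.4 - 297.3 = -184.9
Secondary income: -79.4
Current account = (-2372.5) + 371.4 + (-184.9) + (-79.4) = -2265.4
(Excluded from the current account — financial account: inward foreign direct investment in the manufacturing sector 580.7, acquisition of a foreign subsidiary by a resident firm (outward FDI) 554.4, sale of domestic government bonds to non-residents 547.5, domestic pension funds' purchases of foreign equities 358.2.)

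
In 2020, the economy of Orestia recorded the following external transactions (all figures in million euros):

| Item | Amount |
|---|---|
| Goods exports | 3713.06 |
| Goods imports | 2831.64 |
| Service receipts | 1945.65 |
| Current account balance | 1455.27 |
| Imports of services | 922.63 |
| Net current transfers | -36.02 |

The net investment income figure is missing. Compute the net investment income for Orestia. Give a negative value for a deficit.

Current account = goods balance + services balance + net primary income + net secondary income
Sum of the known components = 1868.42
Net investment income = CA - (known components) = 1455.27 - 1868.42 = -413.15

-413.15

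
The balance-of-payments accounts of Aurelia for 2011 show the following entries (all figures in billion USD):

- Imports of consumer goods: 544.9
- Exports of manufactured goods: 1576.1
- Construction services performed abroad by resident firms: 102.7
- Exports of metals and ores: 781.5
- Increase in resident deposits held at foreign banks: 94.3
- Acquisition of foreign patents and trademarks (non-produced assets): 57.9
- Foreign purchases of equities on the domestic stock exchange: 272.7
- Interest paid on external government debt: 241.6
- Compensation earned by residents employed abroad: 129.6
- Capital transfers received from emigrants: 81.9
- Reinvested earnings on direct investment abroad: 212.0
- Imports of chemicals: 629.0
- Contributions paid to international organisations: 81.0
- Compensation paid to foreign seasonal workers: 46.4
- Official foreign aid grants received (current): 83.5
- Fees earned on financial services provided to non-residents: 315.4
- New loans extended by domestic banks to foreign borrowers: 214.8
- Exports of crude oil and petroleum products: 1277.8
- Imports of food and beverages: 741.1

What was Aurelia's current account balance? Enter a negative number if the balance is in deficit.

2194.6

Goods: 1277.8 - 544.9 - 741.1 + 1576.1 + 781.5 - 629.0 = 1720.4
Services: 315.4 + 102.7 = 418.1
Primary income: -241.6 - 46.4 + 129.6 + 212.0 = 53.6
Secondary income: 83.5 - 81.0 = 2.5
Current account = 1720.4 + 418.1 + 53.6 + 2.5 = 2194.6
(Excluded from the current account — financial account: increase in resident deposits held at foreign banks 94.3, foreign purchases of equities on the domestic stock exchange 272.7, new loans extended by domestic banks to foreign borrowers 214.8; capital account: acquisition of foreign patents and trademarks (non-produced assets) 57.9, capital transfers received from emigrants 81.9.)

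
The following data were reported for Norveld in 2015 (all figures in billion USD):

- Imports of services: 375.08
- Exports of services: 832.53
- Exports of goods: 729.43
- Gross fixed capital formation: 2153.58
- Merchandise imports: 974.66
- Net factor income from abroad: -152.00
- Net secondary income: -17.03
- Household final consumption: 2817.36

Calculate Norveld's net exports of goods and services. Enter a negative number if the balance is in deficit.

212.22

Goods balance = 729.43 - 974.66 = -245.23
Services balance = 832.53 - 375.08 = 457.45
Trade balance (goods + services) = -245.23 + 457.45 = 212.22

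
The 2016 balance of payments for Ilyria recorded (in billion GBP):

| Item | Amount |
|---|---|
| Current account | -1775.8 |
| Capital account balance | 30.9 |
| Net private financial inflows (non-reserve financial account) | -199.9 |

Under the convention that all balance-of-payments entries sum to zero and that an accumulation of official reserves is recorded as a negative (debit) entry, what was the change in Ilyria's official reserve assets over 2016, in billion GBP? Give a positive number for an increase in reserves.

Official reserve transactions balance = -((-1775.8) + 30.9 + (-199.9)) = 1944.8
An accumulation of reserves is recorded as a debit (negative entry), so the change in the stock of reserves is the negative of that balance.
Change in official reserves = -(1944.8) = -1944.8

-1944.8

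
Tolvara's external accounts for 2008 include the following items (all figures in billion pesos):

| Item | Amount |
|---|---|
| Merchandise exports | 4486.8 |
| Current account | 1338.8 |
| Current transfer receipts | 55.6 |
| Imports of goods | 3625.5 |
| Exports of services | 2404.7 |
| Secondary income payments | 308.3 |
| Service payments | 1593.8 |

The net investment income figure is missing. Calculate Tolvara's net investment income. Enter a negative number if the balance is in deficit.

Current account = goods balance + services balance + net primary income + net secondary income
Sum of the known components = 1419.5
Net investment income = CA - (known components) = 1338.8 - 1419.5 = -80.7

-80.7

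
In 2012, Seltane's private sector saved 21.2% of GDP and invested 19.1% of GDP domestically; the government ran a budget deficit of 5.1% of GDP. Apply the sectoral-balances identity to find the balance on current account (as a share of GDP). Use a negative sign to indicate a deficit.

-3.0

By the sectoral-balances identity, CA = (S_private - I) + (T - G).
Private balance = 21.2 - 19.1 = 2.1
Government balance (T - G) = -5.1
CA = 2.1 + (-5.1) = -3.0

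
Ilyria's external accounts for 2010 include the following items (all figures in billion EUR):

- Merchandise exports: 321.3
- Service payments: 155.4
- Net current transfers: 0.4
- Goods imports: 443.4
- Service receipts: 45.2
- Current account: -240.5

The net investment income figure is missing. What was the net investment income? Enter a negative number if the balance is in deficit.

-8.6

Current account = goods balance + services balance + net primary income + net secondary income
Sum of the known components = -231.9
Net investment income = CA - (known components) = -240.5 - (-231.9) = -8.6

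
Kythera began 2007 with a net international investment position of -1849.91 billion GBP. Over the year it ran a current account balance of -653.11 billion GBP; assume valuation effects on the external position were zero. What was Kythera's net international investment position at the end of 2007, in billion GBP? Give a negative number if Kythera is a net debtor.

With no valuation effects, change in NIIP = current account = -653.11
End-of-year NIIP = -1849.91 + (-653.11) = -2503.02

-2503.02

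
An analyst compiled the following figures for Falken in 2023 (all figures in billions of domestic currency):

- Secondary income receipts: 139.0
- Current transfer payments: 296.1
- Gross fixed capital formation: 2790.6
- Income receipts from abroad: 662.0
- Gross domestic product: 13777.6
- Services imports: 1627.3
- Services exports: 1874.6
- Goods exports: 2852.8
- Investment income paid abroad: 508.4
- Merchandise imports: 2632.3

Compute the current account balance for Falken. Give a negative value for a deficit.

464.3

Goods balance = 2852.8 - 2632.3 = 220.5
Services balance = 1874.6 - 1627.3 = 247.3
Trade balance (goods + services) = 220.5 + 247.3 = 467.8
Net primary income = 662.0 - 508.4 = 153.6
Net secondary income = 139.0 - 296.1 = -157.1
Current account = 467.8 + 153.6 + (-157.1) = 464.3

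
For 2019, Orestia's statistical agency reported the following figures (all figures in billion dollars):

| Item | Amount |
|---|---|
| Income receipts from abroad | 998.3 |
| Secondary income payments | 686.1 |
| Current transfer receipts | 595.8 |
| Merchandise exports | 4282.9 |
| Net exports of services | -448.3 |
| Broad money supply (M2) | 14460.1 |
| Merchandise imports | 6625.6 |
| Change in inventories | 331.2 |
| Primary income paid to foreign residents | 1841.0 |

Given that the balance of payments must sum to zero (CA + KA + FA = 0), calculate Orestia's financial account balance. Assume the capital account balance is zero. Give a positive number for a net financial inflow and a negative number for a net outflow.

3724.0

Goods balance = 4282.9 - 6625.6 = -2342.7
Services balance = -448.3
Trade balance (goods + services) = -2342.7 + (-448.3) = -2791.0
Net primary income = 998.3 - 1841.0 = -842.7
Net secondary income = 595.8 - 686.1 = -90.3
Current account = -2791.0 + (-842.7) + (-90.3) = -3724.0
Financial account = -(-3724.0) = 3724.0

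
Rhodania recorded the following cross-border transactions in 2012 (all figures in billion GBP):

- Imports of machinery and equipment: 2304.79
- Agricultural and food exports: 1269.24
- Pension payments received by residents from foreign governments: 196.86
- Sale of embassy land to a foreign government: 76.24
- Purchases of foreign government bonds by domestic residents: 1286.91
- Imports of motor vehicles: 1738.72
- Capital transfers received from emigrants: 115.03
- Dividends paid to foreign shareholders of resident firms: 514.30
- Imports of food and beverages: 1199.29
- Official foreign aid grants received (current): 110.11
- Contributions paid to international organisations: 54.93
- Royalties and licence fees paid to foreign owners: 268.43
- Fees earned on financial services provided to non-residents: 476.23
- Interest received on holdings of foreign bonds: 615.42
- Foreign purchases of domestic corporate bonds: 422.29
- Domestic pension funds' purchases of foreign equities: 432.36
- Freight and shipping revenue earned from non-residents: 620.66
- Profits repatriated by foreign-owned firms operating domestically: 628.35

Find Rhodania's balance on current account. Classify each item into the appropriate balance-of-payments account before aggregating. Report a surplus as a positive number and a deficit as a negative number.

Goods: 1269.24 - 2304.79 - 1199.29 - 1738.72 = -3973.56
Services: 476.23 - 268.43 + 620.66 = 828.46
Primary income: -514.30 - 628.35 + 615.42 = -527.23
Secondary income: -54.93 + 196.86 + 110.11 = 252.04
Current account = (-3973.56) + 828.46 + (-527.23) + 252.04 = -3420.29
(Excluded from the current account — capital account: sale of embassy land to a foreign government 76.24, capital transfers received from emigrants 115.03; financial account: purchases of foreign government bonds by domestic residents 1286.91, foreign purchases of domestic corporate bonds 422.29, domestic pension funds' purchases of foreign equities 432.36.)

-3420.29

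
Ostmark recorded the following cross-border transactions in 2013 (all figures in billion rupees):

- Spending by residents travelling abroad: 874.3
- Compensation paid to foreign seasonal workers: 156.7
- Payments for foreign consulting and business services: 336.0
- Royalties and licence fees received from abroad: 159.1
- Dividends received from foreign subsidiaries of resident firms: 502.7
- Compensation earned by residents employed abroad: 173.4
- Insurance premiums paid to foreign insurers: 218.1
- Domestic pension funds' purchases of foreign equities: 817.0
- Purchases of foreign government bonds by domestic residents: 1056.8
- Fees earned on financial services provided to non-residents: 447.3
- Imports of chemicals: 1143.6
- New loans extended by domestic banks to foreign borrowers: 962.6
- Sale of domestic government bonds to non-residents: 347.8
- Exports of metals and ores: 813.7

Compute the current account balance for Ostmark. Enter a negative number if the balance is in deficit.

Goods: 813.7 - 1143.6 = -329.9
Services: -218.1 - 874.3 + 447.3 + 159.1 - 336.0 = -822.0
Primary income: 173.4 + 502.7 - 156.7 = 519.4
Current account = (-329.9) + (-822.0) + 519.4 = -632.5
(Excluded from the current account — financial account: domestic pension funds' purchases of foreign equities 817.0, purchases of foreign government bonds by domestic residents 1056.8, new loans extended by domestic banks to foreign borrowers 962.6, sale of domestic government bonds to non-residents 347.8.)

-632.5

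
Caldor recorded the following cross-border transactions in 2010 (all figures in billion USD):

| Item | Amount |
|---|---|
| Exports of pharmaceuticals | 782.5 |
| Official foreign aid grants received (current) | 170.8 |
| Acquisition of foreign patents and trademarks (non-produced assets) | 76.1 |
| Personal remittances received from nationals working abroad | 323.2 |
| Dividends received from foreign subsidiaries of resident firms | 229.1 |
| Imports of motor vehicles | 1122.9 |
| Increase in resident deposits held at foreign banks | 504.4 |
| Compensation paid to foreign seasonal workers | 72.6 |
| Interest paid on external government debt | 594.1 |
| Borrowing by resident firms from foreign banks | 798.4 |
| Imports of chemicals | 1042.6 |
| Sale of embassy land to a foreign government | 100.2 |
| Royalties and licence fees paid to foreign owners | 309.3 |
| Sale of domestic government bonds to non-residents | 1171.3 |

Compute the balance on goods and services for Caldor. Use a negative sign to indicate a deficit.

-1692.3

Goods: -1122.9 - 1042.6 + 782.5 = -1383.0
Services: -309.3
Trade balance = -1383.0 + (-309.3) = -1692.3
(Excluded from the trade balance — secondary income: official foreign aid grants received (current) 170.8, personal remittances received from nationals working abroad 323.2; capital account: acquisition of foreign patents and trademarks (non-produced assets) 76.1, sale of embassy land to a foreign government 100.2; primary income: dividends received from foreign subsidiaries of resident firms 229.1, compensation paid to foreign seasonal workers 72.6, interest paid on external government debt 594.1; financial account: increase in resident deposits held at foreign banks 504.4, borrowing by resident firms from foreign banks 798.4, sale of domestic government bonds to non-residents 1171.3.)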